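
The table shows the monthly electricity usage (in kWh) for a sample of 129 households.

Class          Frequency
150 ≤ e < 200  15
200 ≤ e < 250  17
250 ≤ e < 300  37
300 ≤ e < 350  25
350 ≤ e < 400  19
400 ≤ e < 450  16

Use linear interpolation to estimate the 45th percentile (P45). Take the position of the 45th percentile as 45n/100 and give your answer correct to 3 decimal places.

285.203

Cumulative frequencies: 15, 32, 69, 94, 113, 129
n = 129; position = 45n/100 = 58.05.
This falls in the class 250 ≤ e < 300: L = 250, F = 32, f = 37, h = 50.
45th percentile ≈ 250 + ((58.05 − 32) / 37) × 50 = 285.2027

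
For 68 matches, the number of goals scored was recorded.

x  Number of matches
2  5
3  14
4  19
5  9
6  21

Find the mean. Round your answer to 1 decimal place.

4.4

Values: 2, 3, 4, 5, 6
Σfx = 5×2 + 14×3 + 19×4 + 9×5 + 21×6 = 299
n = Σf = 68
Mean = 299 / 68 = 4.3971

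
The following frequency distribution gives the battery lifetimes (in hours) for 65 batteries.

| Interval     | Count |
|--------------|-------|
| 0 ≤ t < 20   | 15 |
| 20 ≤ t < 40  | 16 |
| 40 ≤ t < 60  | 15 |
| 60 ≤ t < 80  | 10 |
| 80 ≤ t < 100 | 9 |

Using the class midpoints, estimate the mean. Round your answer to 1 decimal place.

Midpoints: 10, 30, 50, 70, 90
Σfm = 15×10 + 16×30 + 15×50 + 10×70 + 9×90 = 2890
n = Σf = 65
Mean = 2890 / 65 = 44.4615

44.5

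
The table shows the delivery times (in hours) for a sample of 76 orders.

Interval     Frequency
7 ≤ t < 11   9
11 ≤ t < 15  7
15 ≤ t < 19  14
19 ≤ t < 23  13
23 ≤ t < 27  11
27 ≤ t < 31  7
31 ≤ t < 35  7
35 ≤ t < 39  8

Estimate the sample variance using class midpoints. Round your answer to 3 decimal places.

Midpoints: 9, 13, 17, 21, 25, 29, 33, 37
n = 76, Σfm = 1688, mean = 22.2105
Σfm² = 43028
Σf(m − x̄)² = Σfm² − (Σfm)²/n = 43028 − 1688²/76 = 5536.6316
Sample variance = 5536.6316 / 75 = 73.8218

73.822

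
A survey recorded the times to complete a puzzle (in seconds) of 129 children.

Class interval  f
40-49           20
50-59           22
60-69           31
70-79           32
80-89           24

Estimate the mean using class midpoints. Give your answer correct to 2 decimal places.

Midpoints: 44.5, 54.5, 64.5, 74.5, 84.5
Σfm = 20×44.5 + 22×54.5 + 31×64.5 + 32×74.5 + 24×84.5 = 8500.5
n = Σf = 129
Mean = 8500.5 / 129 = 65.8953

65.90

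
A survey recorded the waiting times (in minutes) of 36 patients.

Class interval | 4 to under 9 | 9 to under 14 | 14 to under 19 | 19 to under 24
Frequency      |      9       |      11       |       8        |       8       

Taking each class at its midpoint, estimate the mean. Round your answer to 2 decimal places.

13.58

Midpoints: 6.5, 11.5, 16.5, 21.5
Σfm = 9×6.5 + 11×11.5 + 8×16.5 + 8×21.5 = 489
n = Σf = 36
Mean = 489 / 36 = 13.5833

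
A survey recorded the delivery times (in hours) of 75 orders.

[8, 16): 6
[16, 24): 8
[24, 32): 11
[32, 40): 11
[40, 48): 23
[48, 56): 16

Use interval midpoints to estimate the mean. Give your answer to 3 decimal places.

Midpoints: 12, 20, 28, 36, 44, 52
Σfm = 6×12 + 8×20 + 11×28 + 11×36 + 23×44 + 16×52 = 2780
n = Σf = 75
Mean = 2780 / 75 = 37.0667

37.067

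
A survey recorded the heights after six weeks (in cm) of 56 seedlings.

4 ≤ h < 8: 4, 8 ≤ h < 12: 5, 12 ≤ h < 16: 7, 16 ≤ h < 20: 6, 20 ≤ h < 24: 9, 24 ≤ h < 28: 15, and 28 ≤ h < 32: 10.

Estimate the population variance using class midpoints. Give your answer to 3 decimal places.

55.265

Midpoints: 6, 10, 14, 18, 22, 26, 30
n = 56, Σfm = 1168, mean = 20.8571
Σfm² = 27456
Σf(m − x̄)² = Σfm² − (Σfm)²/n = 27456 − 1168²/56 = 3094.8571
Population variance = 3094.8571 / 56 = 55.2653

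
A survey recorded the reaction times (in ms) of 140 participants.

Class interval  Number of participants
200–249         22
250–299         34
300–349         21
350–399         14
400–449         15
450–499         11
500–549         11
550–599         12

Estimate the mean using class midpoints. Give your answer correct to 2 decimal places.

361.29

Midpoints: 224.5, 274.5, 324.5, 374.5, 424.5, 474.5, 524.5, 574.5
Σfm = 22×224.5 + 34×274.5 + 21×324.5 + 14×374.5 + 15×424.5 + 11×474.5 + 11×524.5 + 12×574.5 = 50580
n = Σf = 140
Mean = 50580 / 140 = 361.2857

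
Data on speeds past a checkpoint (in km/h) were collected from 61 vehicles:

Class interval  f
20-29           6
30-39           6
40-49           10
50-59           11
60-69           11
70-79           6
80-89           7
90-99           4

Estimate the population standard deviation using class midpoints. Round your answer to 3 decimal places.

19.977

Midpoints: 24.5, 34.5, 44.5, 54.5, 64.5, 74.5, 84.5, 94.5
n = 61, Σfm = 3524.5, mean = 57.7787
Σfm² = 227985.25
Σf(m − x̄)² = Σfm² − (Σfm)²/n = 227985.25 − 3524.5²/61 = 24344.2623
Population variance = 24344.2623 / 61 = 399.0863
Standard deviation = √399.0863 = 19.9771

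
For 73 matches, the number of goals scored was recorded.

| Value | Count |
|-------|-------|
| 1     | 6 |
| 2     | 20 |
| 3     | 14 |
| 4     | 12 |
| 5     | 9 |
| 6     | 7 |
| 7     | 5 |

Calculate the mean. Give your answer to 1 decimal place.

3.5

Values: 1, 2, 3, 4, 5, 6, 7
Σfx = 6×1 + 20×2 + 14×3 + 12×4 + 9×5 + 7×6 + 5×7 = 258
n = Σf = 73
Mean = 258 / 73 = 3.5342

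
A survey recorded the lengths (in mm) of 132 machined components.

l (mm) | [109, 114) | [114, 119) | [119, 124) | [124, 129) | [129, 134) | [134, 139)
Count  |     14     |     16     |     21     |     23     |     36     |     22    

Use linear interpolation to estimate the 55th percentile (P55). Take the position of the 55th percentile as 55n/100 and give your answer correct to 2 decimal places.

128.70

Cumulative frequencies: 14, 30, 51, 74, 110, 132
n = 132; position = 55n/100 = 72.6.
This falls in the class [124, 129): L = 124, F = 51, f = 23, h = 5.
55th percentile ≈ 124 + ((72.6 − 51) / 23) × 5 = 128.6957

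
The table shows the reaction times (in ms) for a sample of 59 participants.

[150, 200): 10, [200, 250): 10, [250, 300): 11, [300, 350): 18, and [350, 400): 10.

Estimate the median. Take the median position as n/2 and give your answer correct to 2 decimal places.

Cumulative frequencies: 10, 20, 31, 49, 59
n = 59; position = n/2 = 29.5.
This falls in the class [250, 300): L = 250, F = 20, f = 11, h = 50.
Median ≈ 250 + ((29.5 − 20) / 11) × 50 = 293.1818

293.18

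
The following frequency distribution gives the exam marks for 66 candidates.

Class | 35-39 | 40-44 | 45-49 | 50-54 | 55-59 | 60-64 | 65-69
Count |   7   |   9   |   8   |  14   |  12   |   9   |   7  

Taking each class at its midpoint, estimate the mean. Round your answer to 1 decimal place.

52.3

Midpoints: 37, 42, 47, 52, 57, 62, 67
Σfm = 7×37 + 9×42 + 8×47 + 14×52 + 12×57 + 9×62 + 7×67 = 3452
n = Σf = 66
Mean = 3452 / 66 = 52.3030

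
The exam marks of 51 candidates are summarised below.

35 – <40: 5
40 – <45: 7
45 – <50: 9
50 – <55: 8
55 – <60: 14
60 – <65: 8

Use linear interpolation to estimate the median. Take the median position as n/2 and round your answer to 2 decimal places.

52.81

Cumulative frequencies: 5, 12, 21, 29, 43, 51
n = 51; position = n/2 = 25.5.
This falls in the class 50 – <55: L = 50, F = 21, f = 8, h = 5.
Median ≈ 50 + ((25.5 − 21) / 8) × 5 = 52.8125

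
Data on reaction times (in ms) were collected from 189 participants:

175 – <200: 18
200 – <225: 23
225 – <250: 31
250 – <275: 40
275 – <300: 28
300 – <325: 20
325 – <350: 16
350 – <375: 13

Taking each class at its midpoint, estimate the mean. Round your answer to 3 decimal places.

267.394

Midpoints: 187.5, 212.5, 237.5, 262.5, 287.5, 312.5, 337.5, 362.5
Σfm = 18×187.5 + 23×212.5 + 31×237.5 + 40×262.5 + 28×287.5 + 20×312.5 + 16×337.5 + 13×362.5 = 50537.5
n = Σf = 189
Mean = 50537.5 / 189 = 267.3942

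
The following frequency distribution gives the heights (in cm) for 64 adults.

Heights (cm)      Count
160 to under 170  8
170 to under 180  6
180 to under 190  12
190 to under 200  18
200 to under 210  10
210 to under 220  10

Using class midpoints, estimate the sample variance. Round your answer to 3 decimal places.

242.758

Midpoints: 165, 175, 185, 195, 205, 215
n = 64, Σfm = 12300, mean = 192.1875
Σfm² = 2379200
Σf(m − x̄)² = Σfm² − (Σfm)²/n = 2379200 − 12300²/64 = 15293.7500
Sample variance = 15293.7500 / 63 = 242.7579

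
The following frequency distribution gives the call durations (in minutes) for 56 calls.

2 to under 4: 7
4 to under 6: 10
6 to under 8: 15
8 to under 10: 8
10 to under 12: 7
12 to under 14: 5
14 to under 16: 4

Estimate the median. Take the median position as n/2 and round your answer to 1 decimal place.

7.5

Cumulative frequencies: 7, 17, 32, 40, 47, 52, 56
n = 56; position = n/2 = 28.
This falls in the class 6 to under 8: L = 6, F = 17, f = 15, h = 2.
Median ≈ 6 + ((28 − 17) / 15) × 2 = 7.4667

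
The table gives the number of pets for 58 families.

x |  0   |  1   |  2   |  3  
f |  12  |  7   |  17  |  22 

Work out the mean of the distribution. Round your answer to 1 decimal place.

1.8

Values: 0, 1, 2, 3
Σfx = 12×0 + 7×1 + 17×2 + 22×3 = 107
n = Σf = 58
Mean = 107 / 58 = 1.8448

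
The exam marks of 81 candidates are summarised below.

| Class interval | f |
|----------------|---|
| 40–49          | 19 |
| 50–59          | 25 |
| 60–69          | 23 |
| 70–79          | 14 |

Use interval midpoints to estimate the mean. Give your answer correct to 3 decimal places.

58.451

Midpoints: 44.5, 54.5, 64.5, 74.5
Σfm = 19×44.5 + 25×54.5 + 23×64.5 + 14×74.5 = 4734.5
n = Σf = 81
Mean = 4734.5 / 81 = 58.4506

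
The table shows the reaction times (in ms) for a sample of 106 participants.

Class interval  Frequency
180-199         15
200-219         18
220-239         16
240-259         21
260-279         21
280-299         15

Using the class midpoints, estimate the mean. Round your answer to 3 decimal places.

240.821

Midpoints: 189.5, 209.5, 229.5, 249.5, 269.5, 289.5
Σfm = 15×189.5 + 18×209.5 + 16×229.5 + 21×249.5 + 21×269.5 + 15×289.5 = 25527
n = Σf = 106
Mean = 25527 / 106 = 240.8208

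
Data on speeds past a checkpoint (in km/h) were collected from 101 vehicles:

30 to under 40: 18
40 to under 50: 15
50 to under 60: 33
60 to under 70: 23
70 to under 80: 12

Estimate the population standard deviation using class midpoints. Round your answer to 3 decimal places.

Midpoints: 35, 45, 55, 65, 75
n = 101, Σfm = 5515, mean = 54.6040
Σfm² = 316925
Σf(m − x̄)² = Σfm² − (Σfm)²/n = 316925 − 5515²/101 = 15784.1584
Population variance = 15784.1584 / 101 = 156.2788
Standard deviation = √156.2788 = 12.5012

12.501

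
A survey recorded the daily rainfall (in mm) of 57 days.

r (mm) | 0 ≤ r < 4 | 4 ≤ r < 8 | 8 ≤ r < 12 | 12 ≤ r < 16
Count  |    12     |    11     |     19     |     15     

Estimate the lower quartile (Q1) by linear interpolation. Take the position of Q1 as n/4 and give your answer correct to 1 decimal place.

Cumulative frequencies: 12, 23, 42, 57
n = 57; position = n/4 = 14.25.
This falls in the class 4 ≤ r < 8: L = 4, F = 12, f = 11, h = 4.
Lower quartile ≈ 4 + ((14.25 − 12) / 11) × 4 = 4.8182

4.8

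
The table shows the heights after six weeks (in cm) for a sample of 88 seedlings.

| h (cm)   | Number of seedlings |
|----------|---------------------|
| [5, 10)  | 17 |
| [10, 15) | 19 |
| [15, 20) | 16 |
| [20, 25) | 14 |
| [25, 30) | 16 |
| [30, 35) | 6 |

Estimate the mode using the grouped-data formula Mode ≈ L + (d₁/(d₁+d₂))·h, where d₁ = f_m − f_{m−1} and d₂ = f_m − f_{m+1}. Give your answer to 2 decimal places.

Modal class: [10, 15) (highest frequency 19).
d₁ = 19 − 17 = 2, d₂ = 19 − 16 = 3
Mode ≈ 10 + (2/(2+3)) × 5 = 10 + 2.0000 = 12.0000

12.00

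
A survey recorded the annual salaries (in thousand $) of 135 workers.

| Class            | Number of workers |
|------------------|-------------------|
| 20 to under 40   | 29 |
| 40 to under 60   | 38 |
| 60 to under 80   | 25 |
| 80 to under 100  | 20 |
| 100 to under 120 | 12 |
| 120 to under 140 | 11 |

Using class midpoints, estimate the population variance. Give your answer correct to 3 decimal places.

943.188

Midpoints: 30, 50, 70, 90, 110, 130
n = 135, Σfm = 9070, mean = 67.1852
Σfm² = 736700
Σf(m − x̄)² = Σfm² − (Σfm)²/n = 736700 − 9070²/135 = 127330.3704
Population variance = 127330.3704 / 135 = 943.1879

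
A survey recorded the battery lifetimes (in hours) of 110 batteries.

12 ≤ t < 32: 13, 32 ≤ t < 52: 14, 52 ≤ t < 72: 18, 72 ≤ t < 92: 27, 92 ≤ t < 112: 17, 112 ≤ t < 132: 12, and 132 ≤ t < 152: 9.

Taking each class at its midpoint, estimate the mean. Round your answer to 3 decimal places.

Midpoints: 22, 42, 62, 82, 102, 122, 142
Σfm = 13×22 + 14×42 + 18×62 + 27×82 + 17×102 + 12×122 + 9×142 = 8680
n = Σf = 110
Mean = 8680 / 110 = 78.9091

78.909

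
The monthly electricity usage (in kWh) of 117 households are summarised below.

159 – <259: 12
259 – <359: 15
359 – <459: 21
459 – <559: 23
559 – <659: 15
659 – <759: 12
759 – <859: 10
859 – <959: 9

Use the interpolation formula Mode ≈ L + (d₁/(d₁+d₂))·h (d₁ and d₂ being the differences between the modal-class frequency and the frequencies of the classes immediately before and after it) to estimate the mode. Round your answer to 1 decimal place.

479.0

Modal class: 459 – <559 (highest frequency 23).
d₁ = 23 − 21 = 2, d₂ = 23 − 15 = 8
Mode ≈ 459 + (2/(2+8)) × 100 = 459 + 20.0000 = 479.0000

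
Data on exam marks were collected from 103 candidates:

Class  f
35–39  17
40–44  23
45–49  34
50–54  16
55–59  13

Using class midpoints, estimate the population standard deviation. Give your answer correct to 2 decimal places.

6.17

Midpoints: 37, 42, 47, 52, 57
n = 103, Σfm = 4766, mean = 46.2718
Σfm² = 224452
Σf(m − x̄)² = Σfm² − (Σfm)²/n = 224452 − 4766²/103 = 3920.3883
Population variance = 3920.3883 / 103 = 38.0620
Standard deviation = √38.0620 = 6.1694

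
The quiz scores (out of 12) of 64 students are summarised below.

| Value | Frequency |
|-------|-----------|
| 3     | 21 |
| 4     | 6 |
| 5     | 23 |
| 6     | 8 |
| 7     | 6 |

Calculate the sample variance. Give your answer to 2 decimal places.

1.74

Values: 3, 4, 5, 6, 7
n = 64, Σfx = 292, mean = 4.5625
Σfx² = 1442
Σf(x − x̄)² = Σfx² − (Σfx)²/n = 1442 − 292²/64 = 109.7500
Sample variance = 109.7500 / 63 = 1.7421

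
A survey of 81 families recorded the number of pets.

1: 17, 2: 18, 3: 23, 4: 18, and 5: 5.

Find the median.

3

Cumulative frequencies: 17, 35, 58, 76, 81
n = 81, so the median is the value in position (n+1)/2 = 41.
Position 41 falls at value 3.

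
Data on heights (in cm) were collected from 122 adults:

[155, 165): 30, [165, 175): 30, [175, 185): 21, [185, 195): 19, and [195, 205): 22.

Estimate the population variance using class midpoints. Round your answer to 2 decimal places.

205.76

Midpoints: 160, 170, 180, 190, 200
n = 122, Σfm = 21690, mean = 177.7869
Σfm² = 3881300
Σf(m − x̄)² = Σfm² − (Σfm)²/n = 3881300 − 21690²/122 = 25102.4590
Population variance = 25102.4590 / 122 = 205.7579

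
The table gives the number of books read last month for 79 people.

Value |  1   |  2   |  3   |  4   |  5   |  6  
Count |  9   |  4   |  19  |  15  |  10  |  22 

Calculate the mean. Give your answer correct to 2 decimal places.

4.00

Values: 1, 2, 3, 4, 5, 6
Σfx = 9×1 + 4×2 + 19×3 + 15×4 + 10×5 + 22×6 = 316
n = Σf = 79
Mean = 316 / 79 = 4.0000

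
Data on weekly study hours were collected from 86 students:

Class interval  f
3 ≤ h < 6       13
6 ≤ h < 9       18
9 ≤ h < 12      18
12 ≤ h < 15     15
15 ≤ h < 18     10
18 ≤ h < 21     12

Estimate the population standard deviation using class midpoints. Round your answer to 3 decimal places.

4.847

Midpoints: 4.5, 7.5, 10.5, 13.5, 16.5, 19.5
n = 86, Σfm = 984, mean = 11.4419
Σfm² = 13279.5
Σf(m − x̄)² = Σfm² − (Σfm)²/n = 13279.5 − 984²/86 = 2020.7093
Population variance = 2020.7093 / 86 = 23.4966
Standard deviation = √23.4966 = 4.8473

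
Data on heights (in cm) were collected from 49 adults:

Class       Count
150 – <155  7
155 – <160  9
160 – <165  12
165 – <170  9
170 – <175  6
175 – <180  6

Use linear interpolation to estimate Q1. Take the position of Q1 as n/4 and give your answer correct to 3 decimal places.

157.917

Cumulative frequencies: 7, 16, 28, 37, 43, 49
n = 49; position = n/4 = 12.25.
This falls in the class 155 – <160: L = 155, F = 7, f = 9, h = 5.
Lower quartile ≈ 155 + ((12.25 − 7) / 9) × 5 = 157.9167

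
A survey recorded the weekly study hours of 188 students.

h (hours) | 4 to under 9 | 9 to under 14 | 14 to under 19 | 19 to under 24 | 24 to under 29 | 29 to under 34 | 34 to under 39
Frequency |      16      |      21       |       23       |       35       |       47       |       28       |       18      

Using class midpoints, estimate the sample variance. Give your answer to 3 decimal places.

75.094

Midpoints: 6.5, 11.5, 16.5, 21.5, 26.5, 31.5, 36.5
n = 188, Σfm = 4262, mean = 22.6702
Σfm² = 110663
Σf(m − x̄)² = Σfm² − (Σfm)²/n = 110663 − 4262²/188 = 14042.5532
Sample variance = 14042.5532 / 187 = 75.0939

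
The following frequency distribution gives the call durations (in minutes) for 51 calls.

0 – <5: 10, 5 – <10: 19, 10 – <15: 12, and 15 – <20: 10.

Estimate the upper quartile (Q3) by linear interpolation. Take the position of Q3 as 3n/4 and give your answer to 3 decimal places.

13.854

Cumulative frequencies: 10, 29, 41, 51
n = 51; position = 3n/4 = 38.25.
This falls in the class 10 – <15: L = 10, F = 29, f = 12, h = 5.
Upper quartile ≈ 10 + ((38.25 − 29) / 12) × 5 = 13.8542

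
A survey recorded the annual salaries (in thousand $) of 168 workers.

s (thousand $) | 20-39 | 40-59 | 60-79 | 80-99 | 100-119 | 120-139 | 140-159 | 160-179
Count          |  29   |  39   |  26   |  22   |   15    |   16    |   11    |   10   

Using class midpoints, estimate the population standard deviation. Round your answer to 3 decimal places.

42.286

Midpoints: 29.5, 49.5, 69.5, 89.5, 109.5, 129.5, 149.5, 169.5
n = 168, Σfm = 13616, mean = 81.0476
Σfm² = 1403942
Σf(m − x̄)² = Σfm² − (Σfm)²/n = 1403942 − 13616²/168 = 300397.6190
Population variance = 300397.6190 / 168 = 1788.0811
Standard deviation = √1788.0811 = 42.2857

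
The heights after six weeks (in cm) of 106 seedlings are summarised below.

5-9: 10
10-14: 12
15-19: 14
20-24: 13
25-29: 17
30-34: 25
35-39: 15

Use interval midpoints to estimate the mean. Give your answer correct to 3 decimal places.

24.075

Midpoints: 7, 12, 17, 22, 27, 32, 37
Σfm = 10×7 + 12×12 + 14×17 + 13×22 + 17×27 + 25×32 + 15×37 = 2552
n = Σf = 106
Mean = 2552 / 106 = 24.0755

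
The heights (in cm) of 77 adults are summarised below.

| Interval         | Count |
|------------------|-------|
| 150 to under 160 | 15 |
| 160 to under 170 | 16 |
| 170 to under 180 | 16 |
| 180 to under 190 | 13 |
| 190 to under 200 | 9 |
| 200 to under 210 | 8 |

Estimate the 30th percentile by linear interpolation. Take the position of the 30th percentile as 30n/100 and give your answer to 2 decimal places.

165.06

Cumulative frequencies: 15, 31, 47, 60, 69, 77
n = 77; position = 30n/100 = 23.1.
This falls in the class 160 to under 170: L = 160, F = 15, f = 16, h = 10.
30th percentile ≈ 160 + ((23.1 − 15) / 16) × 10 = 165.0625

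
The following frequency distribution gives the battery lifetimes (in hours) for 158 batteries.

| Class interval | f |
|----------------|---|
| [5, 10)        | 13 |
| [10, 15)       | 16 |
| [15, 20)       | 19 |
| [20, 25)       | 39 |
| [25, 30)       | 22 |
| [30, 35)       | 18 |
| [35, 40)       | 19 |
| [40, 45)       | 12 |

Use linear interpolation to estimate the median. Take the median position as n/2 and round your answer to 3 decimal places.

Cumulative frequencies: 13, 29, 48, 87, 109, 127, 146, 158
n = 158; position = n/2 = 79.
This falls in the class [20, 25): L = 20, F = 48, f = 39, h = 5.
Median ≈ 20 + ((79 − 48) / 39) × 5 = 23.9744

23.974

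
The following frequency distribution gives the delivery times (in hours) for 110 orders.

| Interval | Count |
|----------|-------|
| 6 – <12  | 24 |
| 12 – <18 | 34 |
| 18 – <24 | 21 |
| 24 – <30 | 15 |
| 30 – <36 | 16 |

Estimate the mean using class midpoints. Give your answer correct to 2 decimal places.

19.09

Midpoints: 9, 15, 21, 27, 33
Σfm = 24×9 + 34×15 + 21×21 + 15×27 + 16×33 = 2100
n = Σf = 110
Mean = 2100 / 110 = 19.0909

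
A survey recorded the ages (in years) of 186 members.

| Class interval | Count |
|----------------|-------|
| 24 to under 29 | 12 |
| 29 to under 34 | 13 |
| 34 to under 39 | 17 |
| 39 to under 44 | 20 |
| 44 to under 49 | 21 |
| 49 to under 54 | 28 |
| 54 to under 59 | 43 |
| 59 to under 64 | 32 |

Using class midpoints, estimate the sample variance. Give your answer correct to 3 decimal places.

116.136

Midpoints: 26.5, 31.5, 36.5, 41.5, 46.5, 51.5, 56.5, 61.5
n = 186, Σfm = 8994, mean = 48.3548
Σfm² = 456388.5
Σf(m − x̄)² = Σfm² − (Σfm)²/n = 456388.5 − 8994²/186 = 21485.0806
Sample variance = 21485.0806 / 185 = 116.1356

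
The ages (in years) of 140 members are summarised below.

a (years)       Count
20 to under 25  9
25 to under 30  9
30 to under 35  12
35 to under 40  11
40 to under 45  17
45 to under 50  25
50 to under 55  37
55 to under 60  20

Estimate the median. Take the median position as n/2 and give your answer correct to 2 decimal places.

Cumulative frequencies: 9, 18, 30, 41, 58, 83, 120, 140
n = 140; position = n/2 = 70.
This falls in the class 45 to under 50: L = 45, F = 58, f = 25, h = 5.
Median ≈ 45 + ((70 − 58) / 25) × 5 = 47.4000

47.40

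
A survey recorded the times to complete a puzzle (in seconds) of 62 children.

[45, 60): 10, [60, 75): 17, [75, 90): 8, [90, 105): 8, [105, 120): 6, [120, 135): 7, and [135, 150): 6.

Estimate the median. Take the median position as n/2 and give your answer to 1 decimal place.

Cumulative frequencies: 10, 27, 35, 43, 49, 56, 62
n = 62; position = n/2 = 31.
This falls in the class [75, 90): L = 75, F = 27, f = 8, h = 15.
Median ≈ 75 + ((31 − 27) / 8) × 15 = 82.5000

82.5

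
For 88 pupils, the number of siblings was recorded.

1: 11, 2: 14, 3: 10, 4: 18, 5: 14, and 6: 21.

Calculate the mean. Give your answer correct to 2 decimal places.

Values: 1, 2, 3, 4, 5, 6
Σfx = 11×1 + 14×2 + 10×3 + 18×4 + 14×5 + 21×6 = 337
n = Σf = 88
Mean = 337 / 88 = 3.8295

3.83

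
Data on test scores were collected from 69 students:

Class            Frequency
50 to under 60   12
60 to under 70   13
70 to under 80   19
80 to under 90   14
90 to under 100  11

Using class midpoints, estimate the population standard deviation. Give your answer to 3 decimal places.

Midpoints: 55, 65, 75, 85, 95
n = 69, Σfm = 5165, mean = 74.8551
Σfm² = 398525
Σf(m − x̄)² = Σfm² − (Σfm)²/n = 398525 − 5165²/69 = 11898.5507
Population variance = 11898.5507 / 69 = 172.4428
Standard deviation = √172.4428 = 13.1317

13.132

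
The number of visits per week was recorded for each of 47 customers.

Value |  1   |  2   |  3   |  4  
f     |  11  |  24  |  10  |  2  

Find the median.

Cumulative frequencies: 11, 35, 45, 47
n = 47, so the median is the value in position (n+1)/2 = 24.
Position 24 falls at value 2.

2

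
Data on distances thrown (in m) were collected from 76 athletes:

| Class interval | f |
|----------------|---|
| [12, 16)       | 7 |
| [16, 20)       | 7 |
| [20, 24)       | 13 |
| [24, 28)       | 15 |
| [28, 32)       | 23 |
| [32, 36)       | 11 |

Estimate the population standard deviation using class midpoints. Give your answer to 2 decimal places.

Midpoints: 14, 18, 22, 26, 30, 34
n = 76, Σfm = 1964, mean = 25.8421
Σfm² = 53488
Σf(m − x̄)² = Σfm² − (Σfm)²/n = 53488 − 1964²/76 = 2734.1053
Population variance = 2734.1053 / 76 = 35.9751
Standard deviation = √35.9751 = 5.9979

6.00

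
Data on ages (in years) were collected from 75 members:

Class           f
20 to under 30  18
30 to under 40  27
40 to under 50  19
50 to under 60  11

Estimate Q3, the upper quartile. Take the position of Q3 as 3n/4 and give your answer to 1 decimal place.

45.9

Cumulative frequencies: 18, 45, 64, 75
n = 75; position = 3n/4 = 56.25.
This falls in the class 40 to under 50: L = 40, F = 45, f = 19, h = 10.
Upper quartile ≈ 40 + ((56.25 − 45) / 19) × 10 = 45.9211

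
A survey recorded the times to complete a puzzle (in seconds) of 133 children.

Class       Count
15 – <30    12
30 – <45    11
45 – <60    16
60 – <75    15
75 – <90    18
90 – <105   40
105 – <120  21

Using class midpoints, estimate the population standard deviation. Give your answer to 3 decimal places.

28.439

Midpoints: 22.5, 37.5, 52.5, 67.5, 82.5, 97.5, 112.5
n = 133, Σfm = 10282.5, mean = 77.3120
Σfm² = 902531.25
Σf(m − x̄)² = Σfm² − (Σfm)²/n = 902531.25 − 10282.5²/133 = 107570.3008
Population variance = 107570.3008 / 133 = 808.7993
Standard deviation = √808.7993 = 28.4394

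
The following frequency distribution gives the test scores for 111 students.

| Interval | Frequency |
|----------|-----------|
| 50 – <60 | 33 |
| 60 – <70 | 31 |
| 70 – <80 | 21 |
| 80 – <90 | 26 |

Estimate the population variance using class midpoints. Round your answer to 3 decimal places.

129.356

Midpoints: 55, 65, 75, 85
n = 111, Σfm = 7615, mean = 68.6036
Σfm² = 536775
Σf(m − x̄)² = Σfm² − (Σfm)²/n = 536775 − 7615²/111 = 14358.5586
Population variance = 14358.5586 / 111 = 129.3564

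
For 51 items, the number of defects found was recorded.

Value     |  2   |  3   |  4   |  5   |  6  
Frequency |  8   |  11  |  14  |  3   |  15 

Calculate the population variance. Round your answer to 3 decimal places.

2.065

Values: 2, 3, 4, 5, 6
n = 51, Σfx = 210, mean = 4.1176
Σfx² = 970
Σf(x − x̄)² = Σfx² − (Σfx)²/n = 970 − 210²/51 = 105.2941
Population variance = 105.2941 / 51 = 2.0646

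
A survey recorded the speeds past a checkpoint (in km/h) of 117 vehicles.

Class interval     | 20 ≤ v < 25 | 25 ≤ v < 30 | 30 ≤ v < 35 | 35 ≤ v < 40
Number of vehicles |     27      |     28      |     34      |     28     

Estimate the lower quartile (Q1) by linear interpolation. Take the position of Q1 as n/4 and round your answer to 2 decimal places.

25.40

Cumulative frequencies: 27, 55, 89, 117
n = 117; position = n/4 = 29.25.
This falls in the class 25 ≤ v < 30: L = 25, F = 27, f = 28, h = 5.
Lower quartile ≈ 25 + ((29.25 − 27) / 28) × 5 = 25.4018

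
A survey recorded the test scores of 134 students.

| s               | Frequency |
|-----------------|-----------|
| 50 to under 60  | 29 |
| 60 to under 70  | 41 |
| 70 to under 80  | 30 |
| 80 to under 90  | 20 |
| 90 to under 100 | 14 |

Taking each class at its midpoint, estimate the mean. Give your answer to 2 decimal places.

71.19

Midpoints: 55, 65, 75, 85, 95
Σfm = 29×55 + 41×65 + 30×75 + 20×85 + 14×95 = 9540
n = Σf = 134
Mean = 9540 / 134 = 71.1940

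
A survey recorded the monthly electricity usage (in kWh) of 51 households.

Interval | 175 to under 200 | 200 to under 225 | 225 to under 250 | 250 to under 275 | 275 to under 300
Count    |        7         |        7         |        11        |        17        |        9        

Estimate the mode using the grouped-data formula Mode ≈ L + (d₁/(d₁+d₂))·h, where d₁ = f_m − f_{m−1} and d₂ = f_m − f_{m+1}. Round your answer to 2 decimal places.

Modal class: 250 to under 275 (highest frequency 17).
d₁ = 17 − 11 = 6, d₂ = 17 − 9 = 8
Mode ≈ 250 + (6/(6+8)) × 25 = 250 + 10.7143 = 260.7143

260.71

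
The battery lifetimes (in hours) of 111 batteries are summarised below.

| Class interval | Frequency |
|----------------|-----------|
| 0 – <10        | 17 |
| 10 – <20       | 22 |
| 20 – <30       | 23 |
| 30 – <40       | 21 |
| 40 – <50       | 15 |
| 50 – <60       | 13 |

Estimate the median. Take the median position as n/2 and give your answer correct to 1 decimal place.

Cumulative frequencies: 17, 39, 62, 83, 98, 111
n = 111; position = n/2 = 55.5.
This falls in the class 20 – <30: L = 20, F = 39, f = 23, h = 10.
Median ≈ 20 + ((55.5 − 39) / 23) × 10 = 27.1739

27.2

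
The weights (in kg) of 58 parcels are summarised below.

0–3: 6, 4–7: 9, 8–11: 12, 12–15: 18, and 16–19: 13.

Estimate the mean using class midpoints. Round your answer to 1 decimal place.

Midpoints: 1.5, 5.5, 9.5, 13.5, 17.5
Σfm = 6×1.5 + 9×5.5 + 12×9.5 + 18×13.5 + 13×17.5 = 643
n = Σf = 58
Mean = 643 / 58 = 11.0862

11.1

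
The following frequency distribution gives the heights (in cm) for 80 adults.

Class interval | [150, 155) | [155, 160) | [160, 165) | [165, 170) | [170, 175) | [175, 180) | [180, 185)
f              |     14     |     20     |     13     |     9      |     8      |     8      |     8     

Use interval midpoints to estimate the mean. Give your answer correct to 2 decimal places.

164.56

Midpoints: 152.5, 157.5, 162.5, 167.5, 172.5, 177.5, 182.5
Σfm = 14×152.5 + 20×157.5 + 13×162.5 + 9×167.5 + 8×172.5 + 8×177.5 + 8×182.5 = 13165
n = Σf = 80
Mean = 13165 / 80 = 164.5625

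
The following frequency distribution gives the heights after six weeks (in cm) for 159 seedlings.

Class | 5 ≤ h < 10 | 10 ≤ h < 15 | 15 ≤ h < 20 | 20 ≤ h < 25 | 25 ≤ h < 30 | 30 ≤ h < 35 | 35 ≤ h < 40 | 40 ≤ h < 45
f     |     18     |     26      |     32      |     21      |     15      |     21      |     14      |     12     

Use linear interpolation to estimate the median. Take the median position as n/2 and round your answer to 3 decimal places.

20.833

Cumulative frequencies: 18, 44, 76, 97, 112, 133, 147, 159
n = 159; position = n/2 = 79.5.
This falls in the class 20 ≤ h < 25: L = 20, F = 76, f = 21, h = 5.
Median ≈ 20 + ((79.5 − 76) / 21) × 5 = 20.8333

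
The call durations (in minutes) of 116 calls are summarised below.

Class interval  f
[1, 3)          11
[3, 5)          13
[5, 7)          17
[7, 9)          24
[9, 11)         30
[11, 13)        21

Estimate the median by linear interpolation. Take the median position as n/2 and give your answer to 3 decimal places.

Cumulative frequencies: 11, 24, 41, 65, 95, 116
n = 116; position = n/2 = 58.
This falls in the class [7, 9): L = 7, F = 41, f = 24, h = 2.
Median ≈ 7 + ((58 − 41) / 24) × 2 = 8.4167

8.417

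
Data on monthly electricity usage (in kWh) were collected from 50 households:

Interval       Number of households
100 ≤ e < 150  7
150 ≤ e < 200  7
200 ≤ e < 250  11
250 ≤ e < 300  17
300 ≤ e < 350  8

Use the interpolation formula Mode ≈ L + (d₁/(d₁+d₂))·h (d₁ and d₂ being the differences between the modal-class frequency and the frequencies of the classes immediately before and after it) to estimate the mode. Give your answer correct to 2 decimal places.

Modal class: 250 ≤ e < 300 (highest frequency 17).
d₁ = 17 − 11 = 6, d₂ = 17 − 8 = 9
Mode ≈ 250 + (6/(6+9)) × 50 = 250 + 20.0000 = 270.0000

270.00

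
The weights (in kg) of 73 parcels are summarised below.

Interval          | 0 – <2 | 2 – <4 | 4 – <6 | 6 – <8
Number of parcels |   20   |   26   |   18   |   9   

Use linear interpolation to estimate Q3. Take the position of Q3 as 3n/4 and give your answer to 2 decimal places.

Cumulative frequencies: 20, 46, 64, 73
n = 73; position = 3n/4 = 54.75.
This falls in the class 4 – <6: L = 4, F = 46, f = 18, h = 2.
Upper quartile ≈ 4 + ((54.75 − 46) / 18) × 2 = 4.9722

4.97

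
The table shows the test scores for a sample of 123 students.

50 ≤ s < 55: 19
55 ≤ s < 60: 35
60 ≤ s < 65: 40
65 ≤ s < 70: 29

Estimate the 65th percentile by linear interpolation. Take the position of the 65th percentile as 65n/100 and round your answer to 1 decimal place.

63.2

Cumulative frequencies: 19, 54, 94, 123
n = 123; position = 65n/100 = 79.95.
This falls in the class 60 ≤ s < 65: L = 60, F = 54, f = 40, h = 5.
65th percentile ≈ 60 + ((79.95 − 54) / 40) × 5 = 63.2437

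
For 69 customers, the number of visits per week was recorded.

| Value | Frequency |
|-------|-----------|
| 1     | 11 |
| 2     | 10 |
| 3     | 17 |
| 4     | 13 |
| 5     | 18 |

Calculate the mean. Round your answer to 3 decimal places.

3.246

Values: 1, 2, 3, 4, 5
Σfx = 11×1 + 10×2 + 17×3 + 13×4 + 18×5 = 224
n = Σf = 69
Mean = 224 / 69 = 3.2464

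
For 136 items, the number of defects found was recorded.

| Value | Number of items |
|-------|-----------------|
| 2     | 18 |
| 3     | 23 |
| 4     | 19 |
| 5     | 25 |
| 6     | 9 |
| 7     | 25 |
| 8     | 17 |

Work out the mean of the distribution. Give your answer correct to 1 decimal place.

4.9

Values: 2, 3, 4, 5, 6, 7, 8
Σfx = 18×2 + 23×3 + 19×4 + 25×5 + 9×6 + 25×7 + 17×8 = 671
n = Σf = 136
Mean = 671 / 136 = 4.9338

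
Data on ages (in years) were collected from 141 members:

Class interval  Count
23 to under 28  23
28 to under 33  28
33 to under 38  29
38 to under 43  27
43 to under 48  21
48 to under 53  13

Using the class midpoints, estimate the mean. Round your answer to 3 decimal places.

36.706

Midpoints: 25.5, 30.5, 35.5, 40.5, 45.5, 50.5
Σfm = 23×25.5 + 28×30.5 + 29×35.5 + 27×40.5 + 21×45.5 + 13×50.5 = 5175.5
n = Σf = 141
Mean = 5175.5 / 141 = 36.7057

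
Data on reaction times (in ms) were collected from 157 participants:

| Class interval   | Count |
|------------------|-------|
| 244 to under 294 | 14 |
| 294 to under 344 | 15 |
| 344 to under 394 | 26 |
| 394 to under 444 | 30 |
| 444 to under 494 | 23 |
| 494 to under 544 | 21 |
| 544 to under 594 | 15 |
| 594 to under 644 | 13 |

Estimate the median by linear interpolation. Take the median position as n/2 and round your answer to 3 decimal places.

433.167

Cumulative frequencies: 14, 29, 55, 85, 108, 129, 144, 157
n = 157; position = n/2 = 78.5.
This falls in the class 394 to under 444: L = 394, F = 55, f = 30, h = 50.
Median ≈ 394 + ((78.5 − 55) / 30) × 50 = 433.1667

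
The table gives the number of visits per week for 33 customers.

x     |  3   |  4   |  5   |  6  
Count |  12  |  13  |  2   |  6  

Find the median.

4

Cumulative frequencies: 12, 25, 27, 33
n = 33, so the median is the value in position (n+1)/2 = 17.
Position 17 falls at value 4.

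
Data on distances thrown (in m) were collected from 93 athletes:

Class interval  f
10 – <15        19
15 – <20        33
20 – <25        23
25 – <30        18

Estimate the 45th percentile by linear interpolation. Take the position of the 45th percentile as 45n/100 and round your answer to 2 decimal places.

Cumulative frequencies: 19, 52, 75, 93
n = 93; position = 45n/100 = 41.85.
This falls in the class 15 – <20: L = 15, F = 19, f = 33, h = 5.
45th percentile ≈ 15 + ((41.85 − 19) / 33) × 5 = 18.4621

18.46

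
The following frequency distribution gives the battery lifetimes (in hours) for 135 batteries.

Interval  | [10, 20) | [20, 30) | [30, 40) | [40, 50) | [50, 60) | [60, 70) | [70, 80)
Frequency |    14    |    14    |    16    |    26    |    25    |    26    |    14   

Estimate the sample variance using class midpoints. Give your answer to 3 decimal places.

332.040

Midpoints: 15, 25, 35, 45, 55, 65, 75
n = 135, Σfm = 6405, mean = 47.4444
Σfm² = 348375
Σf(m − x̄)² = Σfm² − (Σfm)²/n = 348375 − 6405²/135 = 44493.3333
Sample variance = 44493.3333 / 134 = 332.0398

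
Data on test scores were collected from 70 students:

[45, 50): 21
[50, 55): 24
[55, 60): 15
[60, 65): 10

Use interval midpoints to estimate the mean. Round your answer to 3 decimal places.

Midpoints: 47.5, 52.5, 57.5, 62.5
Σfm = 21×47.5 + 24×52.5 + 15×57.5 + 10×62.5 = 3745
n = Σf = 70
Mean = 3745 / 70 = 53.5000

53.500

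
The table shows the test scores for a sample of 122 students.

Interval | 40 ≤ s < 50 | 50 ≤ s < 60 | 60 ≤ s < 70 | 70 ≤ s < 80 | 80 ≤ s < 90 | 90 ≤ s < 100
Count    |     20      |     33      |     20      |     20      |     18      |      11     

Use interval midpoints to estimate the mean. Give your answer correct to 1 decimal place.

66.3

Midpoints: 45, 55, 65, 75, 85, 95
Σfm = 20×45 + 33×55 + 20×65 + 20×75 + 18×85 + 11×95 = 8090
n = Σf = 122
Mean = 8090 / 122 = 66.3115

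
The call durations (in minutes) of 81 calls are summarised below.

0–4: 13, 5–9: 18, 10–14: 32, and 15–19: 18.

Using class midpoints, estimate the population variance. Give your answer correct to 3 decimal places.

Midpoints: 2, 7, 12, 17
n = 81, Σfm = 842, mean = 10.3951
Σfm² = 10744
Σf(m − x̄)² = Σfm² − (Σfm)²/n = 10744 − 842²/81 = 1991.3580
Population variance = 1991.3580 / 81 = 24.5847

24.585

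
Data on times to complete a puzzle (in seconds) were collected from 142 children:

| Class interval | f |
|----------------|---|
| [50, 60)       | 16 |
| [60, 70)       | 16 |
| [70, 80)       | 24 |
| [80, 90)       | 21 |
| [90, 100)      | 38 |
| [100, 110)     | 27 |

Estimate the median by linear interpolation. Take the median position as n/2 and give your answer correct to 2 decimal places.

87.14

Cumulative frequencies: 16, 32, 56, 77, 115, 142
n = 142; position = n/2 = 71.
This falls in the class [80, 90): L = 80, F = 56, f = 21, h = 10.
Median ≈ 80 + ((71 − 56) / 21) × 10 = 87.1429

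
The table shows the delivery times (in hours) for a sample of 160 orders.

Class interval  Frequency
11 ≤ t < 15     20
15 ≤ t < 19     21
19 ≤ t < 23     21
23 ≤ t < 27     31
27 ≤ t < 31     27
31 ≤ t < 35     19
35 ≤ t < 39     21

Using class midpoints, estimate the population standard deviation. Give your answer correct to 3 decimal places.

Midpoints: 13, 17, 21, 25, 29, 33, 37
n = 160, Σfm = 4020, mean = 25.1250
Σfm² = 110232
Σf(m − x̄)² = Σfm² − (Σfm)²/n = 110232 − 4020²/160 = 9229.5000
Population variance = 9229.5000 / 160 = 57.6844
Standard deviation = √57.6844 = 7.5950

7.595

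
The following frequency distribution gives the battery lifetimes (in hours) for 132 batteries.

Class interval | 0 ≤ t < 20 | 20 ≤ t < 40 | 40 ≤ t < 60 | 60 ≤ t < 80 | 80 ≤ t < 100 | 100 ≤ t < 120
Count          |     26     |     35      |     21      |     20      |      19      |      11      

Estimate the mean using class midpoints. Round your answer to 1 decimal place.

Midpoints: 10, 30, 50, 70, 90, 110
Σfm = 26×10 + 35×30 + 21×50 + 20×70 + 19×90 + 11×110 = 6680
n = Σf = 132
Mean = 6680 / 132 = 50.6061

50.6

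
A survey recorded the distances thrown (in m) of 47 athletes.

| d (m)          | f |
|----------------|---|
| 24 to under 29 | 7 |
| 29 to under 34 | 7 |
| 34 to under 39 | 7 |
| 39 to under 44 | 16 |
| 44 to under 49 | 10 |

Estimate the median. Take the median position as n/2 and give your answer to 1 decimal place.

Cumulative frequencies: 7, 14, 21, 37, 47
n = 47; position = n/2 = 23.5.
This falls in the class 39 to under 44: L = 39, F = 21, f = 16, h = 5.
Median ≈ 39 + ((23.5 − 21) / 16) × 5 = 39.7812

39.8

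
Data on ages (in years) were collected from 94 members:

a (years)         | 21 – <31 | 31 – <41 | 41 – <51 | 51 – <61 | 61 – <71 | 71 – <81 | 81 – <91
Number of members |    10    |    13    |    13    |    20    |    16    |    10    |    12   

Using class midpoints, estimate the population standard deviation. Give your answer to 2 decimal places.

18.42

Midpoints: 26, 36, 46, 56, 66, 76, 86
n = 94, Σfm = 5294, mean = 56.3191
Σfm² = 330044
Σf(m − x̄)² = Σfm² − (Σfm)²/n = 330044 − 5294²/94 = 31890.4255
Population variance = 31890.4255 / 94 = 339.2598
Standard deviation = √339.2598 = 18.4190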